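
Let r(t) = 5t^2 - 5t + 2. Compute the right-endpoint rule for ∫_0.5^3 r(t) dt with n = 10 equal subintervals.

31.953125

Δt = (3 − 0.5)/10 = 0.25.
Right endpoints: 0.75, 1, 1.25, 1.5, 1.75, 2, 2.25, 2.5, 2.75, 3.
r(0.75) = 1.0625, r(1) = 2, r(1.25) = 3.5625, r(1.5) = 5.75, r(1.75) = 8.5625, r(2) = 12, r(2.25) = 16.0625, r(2.5) = 20.75, r(2.75) = 26.0625, r(3) = 32.
Sum = Δt · [r(0.75) + r(1) + r(1.25) + ...].
Sum = 31.953125.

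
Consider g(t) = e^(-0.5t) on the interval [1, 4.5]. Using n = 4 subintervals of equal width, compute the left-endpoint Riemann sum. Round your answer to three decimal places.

1.237

Δt = (4.5 − 1)/4 = 0.875.
Left endpoints: 1, 1.875, 2.75, 3.625.
g(1) ≈ 0.607, g(1.875) ≈ 0.392, g(2.75) ≈ 0.253, g(3.625) ≈ 0.163.
Sum = Δt · [g(1) + g(1.875) + g(2.75) + g(3.625)].
Sum ≈ 1.237.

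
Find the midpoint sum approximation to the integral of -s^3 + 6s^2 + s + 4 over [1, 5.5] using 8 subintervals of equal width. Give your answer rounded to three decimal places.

Δs = (5.5 − 1)/8 = 0.5625.
Midpoints: 1.28125, 1.84375, 2.40625, 2.96875, 3.53125, 4.09375, 4.65625, 5.21875.
f(1.28125) = 426887/32768, f(1.84375) = 654461/32768, f(2.40625) = 891755/32768, f(2.96875) = 1103777/32768, f(3.53125) = 1255535/32768, f(4.09375) = 1312037/32768, f(4.65625) = 1238291/32768, f(5.21875) = 999305/32768.
Sum = Δs · [f(1.28125) + f(1.84375) + f(2.40625) + ...].
Sum ≈ 135.304.

135.304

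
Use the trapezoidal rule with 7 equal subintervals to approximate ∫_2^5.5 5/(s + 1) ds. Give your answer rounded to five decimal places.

3.87503

Δs = (5.5 − 2)/7 = 0.5.
f(2) = 5/3, f(2.5) = 10/7, f(3) = 1.25, f(3.5) = 10/9, f(4) = 1, f(4.5) = 10/11, f(5) = 5/6, f(5.5) = 10/13.
T_7 = (Δs/2)·[f(s_0) + 2f(s_1) + ... + 2f(s_{6}) + f(s_7)].
Sum ≈ 3.87503.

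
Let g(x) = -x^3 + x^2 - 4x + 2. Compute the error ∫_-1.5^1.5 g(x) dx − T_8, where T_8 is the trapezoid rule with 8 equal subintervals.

-0.0703125

Exact integral: ∫_-1.5^1.5 g(x) dx = 8.25.
T_8 = 8.3203125.
Error = 8.25 − 8.3203125 = -0.0703125.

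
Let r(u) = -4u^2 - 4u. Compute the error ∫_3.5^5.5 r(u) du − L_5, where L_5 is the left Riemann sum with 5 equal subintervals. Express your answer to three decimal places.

-15.787

Exact integral: ∫_3.5^5.5 r(u) du ≈ -200.66667.
L_5 = -184.88.
Error ≈ -200.66667 − (-184.88) ≈ -15.787.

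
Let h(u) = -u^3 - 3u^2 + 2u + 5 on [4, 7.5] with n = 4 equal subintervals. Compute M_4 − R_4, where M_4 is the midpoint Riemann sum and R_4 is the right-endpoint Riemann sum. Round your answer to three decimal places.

219.902

M_4 ≈ -1022.61865.
R_4 ≈ -1242.52051.
M_4 − R_4 ≈ 219.902.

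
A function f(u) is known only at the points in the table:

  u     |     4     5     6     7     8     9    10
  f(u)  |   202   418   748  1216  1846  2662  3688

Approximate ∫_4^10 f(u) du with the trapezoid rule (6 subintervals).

8835

Δu = 1.
T_6 = (1/2)·[202 + 2·418 + 2·748 + 2·1216 + 2·1846 + 2·2662 + 3688] = 8835.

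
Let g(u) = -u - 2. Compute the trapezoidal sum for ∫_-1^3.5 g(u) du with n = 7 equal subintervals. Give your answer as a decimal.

Δu = (3.5 − (-1))/7 = 9/14.
g(-1) = -1, g(-5/14) = -23/14, g(2/7) = -16/7, g(13/14) = -41/14, g(11/7) = -25/7, g(31/14) = -59/14, g(20/7) = -34/7, g(3.5) = -5.5.
T_7 = (Δu/2)·[g(u_0) + 2g(u_1) + ... + 2g(u_{6}) + g(u_7)].
Sum = -14.625.

-14.625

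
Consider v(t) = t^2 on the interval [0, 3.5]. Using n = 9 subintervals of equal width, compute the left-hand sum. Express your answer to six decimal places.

11.997942

Δt = (3.5 − 0)/9 = 7/18.
Left endpoints: 0, 7/18, 7/9, 7/6, 14/9, 35/18, 7/3, 49/18, 28/9.
v(0) = 0, v(7/18) = 49/324, v(7/9) = 49/81, v(7/6) = 49/36, v(14/9) = 196/81, v(35/18) = 1225/324, v(7/3) = 49/9, v(49/18) = 2401/324, v(28/9) = 784/81.
Sum = Δt · [v(0) + v(7/18) + v(7/9) + ...].
Sum ≈ 11.997942.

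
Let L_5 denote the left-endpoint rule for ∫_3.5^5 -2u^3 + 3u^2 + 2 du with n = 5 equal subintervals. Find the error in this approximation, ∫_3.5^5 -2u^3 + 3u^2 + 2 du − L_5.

Exact integral: ∫_3.5^5 f(u) du = -152.34375.
L_5 = -133.95.
Error = -152.34375 − (-133.95) = -18.39375.

-18.39375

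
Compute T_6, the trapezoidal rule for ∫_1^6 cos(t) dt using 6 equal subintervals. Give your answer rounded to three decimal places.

Δt = (6 − 1)/6 = 5/6.
f(1) ≈ 0.540, f(11/6) ≈ -0.260, f(8/3) ≈ -0.889, f(3.5) ≈ -0.936, f(13/3) ≈ -0.370, f(31/6) ≈ 0.439, f(6) ≈ 0.960.
T_6 = (Δt/2)·[f(t_0) + 2f(t_1) + ... + 2f(t_{5}) + f(t_6)].
Sum ≈ -1.055.

-1.055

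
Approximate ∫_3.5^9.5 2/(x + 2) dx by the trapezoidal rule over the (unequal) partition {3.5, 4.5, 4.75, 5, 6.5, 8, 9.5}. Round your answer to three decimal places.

1.482

Subinterval widths: 1, 0.25, 0.25, 1.5, 1.5, 1.5.
f(3.5) = 4/11, f(4.5) = 4/13, f(4.75) = 8/27, f(5) = 2/7, f(6.5) = 4/17, f(8) = 0.2, f(9.5) = 4/23.
On each subinterval the trapezoid contributes (Δx_i/2)·[f(x_{i-1}) + f(x_i)].
Sum ≈ 1.482.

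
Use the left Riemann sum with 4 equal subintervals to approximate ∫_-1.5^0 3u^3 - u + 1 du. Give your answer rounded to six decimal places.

Δu = (0 − (-1.5))/4 = 0.375.
Left endpoints: -1.5, -1.125, -0.75, -0.375.
f(-1.5) = -7.625, f(-1.125) = -1099/512, f(-0.75) = 0.484375, f(-0.375) = 623/512.
Sum = Δu · [f(-1.5) + f(-1.125) + f(-0.75) + f(-0.375)].
Sum ≈ -3.026367.

-3.026367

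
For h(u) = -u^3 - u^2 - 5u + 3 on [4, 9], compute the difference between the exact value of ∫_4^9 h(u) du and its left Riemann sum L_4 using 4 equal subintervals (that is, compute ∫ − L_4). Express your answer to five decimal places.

Exact integral: ∫_4^9 h(u) du ≈ -1945.4166667.
L_4 = -1500.234375.
Error ≈ -1945.4166667 − (-1500.234375) ≈ -445.18229.

-445.18229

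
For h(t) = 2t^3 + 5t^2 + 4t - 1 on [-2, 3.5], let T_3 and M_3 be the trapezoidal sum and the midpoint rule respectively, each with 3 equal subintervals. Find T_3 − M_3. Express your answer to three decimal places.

43.905

T_3 ≈ 192.09259.
M_3 ≈ 148.18808.
T_3 − M_3 ≈ 43.905.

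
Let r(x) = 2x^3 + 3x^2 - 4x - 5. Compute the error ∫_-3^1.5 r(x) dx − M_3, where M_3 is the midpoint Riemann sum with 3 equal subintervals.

-1.265625

Exact integral: ∫_-3^1.5 r(x) dx = -16.59375.
M_3 = -15.328125.
Error = -16.59375 − (-15.328125) = -1.265625.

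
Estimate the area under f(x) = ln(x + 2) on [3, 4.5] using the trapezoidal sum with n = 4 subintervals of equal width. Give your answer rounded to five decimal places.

Δx = (4.5 − 3)/4 = 0.375.
f(3) ≈ 1.60944, f(3.375) ≈ 1.68176, f(3.75) ≈ 1.74920, f(4.125) ≈ 1.81238, f(4.5) ≈ 1.87180.
T_4 = (Δx/2)·[f(x_0) + 2f(x_1) + 2f(x_2) + 2f(x_3) + f(x_4)].
Sum ≈ 2.61898.

2.61898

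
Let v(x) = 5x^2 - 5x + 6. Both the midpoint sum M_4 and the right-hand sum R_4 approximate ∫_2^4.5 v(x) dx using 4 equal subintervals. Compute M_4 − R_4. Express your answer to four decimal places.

M_4 ≈ 112.509766.
R_4 = 135.21484375.
M_4 − R_4 ≈ -22.7051.

-22.7051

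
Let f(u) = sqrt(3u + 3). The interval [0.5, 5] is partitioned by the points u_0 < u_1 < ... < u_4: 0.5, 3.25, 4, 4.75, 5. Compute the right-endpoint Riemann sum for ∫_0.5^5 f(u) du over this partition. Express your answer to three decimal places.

Subinterval widths: 2.75, 0.75, 0.75, 0.25.
Right endpoints: 3.25, 4, 4.75, 5.
f(3.25) ≈ 3.571, f(4) ≈ 3.873, f(4.75) ≈ 4.153, f(5) ≈ 4.243.
Sum = Σ Δu_i · f(u_i).
Sum ≈ 16.900.

16.900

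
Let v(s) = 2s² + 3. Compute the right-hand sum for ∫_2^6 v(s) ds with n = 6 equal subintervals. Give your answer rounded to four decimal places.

172.5926

Δs = (6 − 2)/6 = 2/3.
Right endpoints: 8/3, 10/3, 4, 14/3, 16/3, 6.
v(8/3) = 155/9, v(10/3) = 227/9, v(4) = 35, v(14/3) = 419/9, v(16/3) = 539/9, v(6) = 75.
Sum = Δs · [v(8/3) + v(10/3) + v(4) + ...].
Sum ≈ 172.5926.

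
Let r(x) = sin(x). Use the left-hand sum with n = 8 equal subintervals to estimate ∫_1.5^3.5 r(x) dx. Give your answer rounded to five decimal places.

Δx = (3.5 − 1.5)/8 = 0.25.
Left endpoints: 1.5, 1.75, 2, 2.25, 2.5, 2.75, 3, 3.25.
r(1.5) ≈ 0.99749, r(1.75) ≈ 0.98399, r(2) ≈ 0.90930, r(2.25) ≈ 0.77807, r(2.5) ≈ 0.59847, r(2.75) ≈ 0.38166, r(3) ≈ 0.14112, r(3.25) ≈ -0.10820.
Sum = Δx · [r(1.5) + r(1.75) + r(2) + ...].
Sum ≈ 1.17048.

1.17048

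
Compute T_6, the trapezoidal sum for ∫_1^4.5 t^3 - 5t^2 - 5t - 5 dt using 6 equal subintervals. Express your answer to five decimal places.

-112.92260

Δt = (4.5 − 1)/6 = 7/12.
f(1) = -14, f(19/12) = -37121/1728, f(13/6) = -6293/216, f(2.75) = -35.765625, f(10/3) = -1085/27, f(47/12) = -71197/1728, f(4.5) = -37.625.
T_6 = (Δt/2)·[f(t_0) + 2f(t_1) + ... + 2f(t_{5}) + f(t_6)].
Sum ≈ -112.92260.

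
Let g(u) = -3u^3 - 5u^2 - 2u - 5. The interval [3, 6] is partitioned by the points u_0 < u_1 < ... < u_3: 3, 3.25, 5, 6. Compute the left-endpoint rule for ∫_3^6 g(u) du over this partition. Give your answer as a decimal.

Subinterval widths: 0.25, 1.75, 1.
Left endpoints: 3, 3.25, 5.
g(3) = -137, g(3.25) = -167.296875, g(5) = -515.
Sum = Σ Δu_i · g(u_i).
Sum = -842.01953125.

-842.01953125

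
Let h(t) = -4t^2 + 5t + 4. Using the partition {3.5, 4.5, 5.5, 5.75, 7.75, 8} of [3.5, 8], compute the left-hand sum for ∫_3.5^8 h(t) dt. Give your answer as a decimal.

Subinterval widths: 1, 1, 0.25, 2, 0.25.
Left endpoints: 3.5, 4.5, 5.5, 5.75, 7.75.
h(3.5) = -27.5, h(4.5) = -54.5, h(5.5) = -89.5, h(5.75) = -99.5, h(7.75) = -197.5.
Sum = Σ Δt_i · h(t_i).
Sum = -352.75.

-352.75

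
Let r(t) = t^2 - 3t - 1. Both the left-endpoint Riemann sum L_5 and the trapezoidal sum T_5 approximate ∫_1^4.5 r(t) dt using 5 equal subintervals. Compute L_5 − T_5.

-3.0625

L_5 = -5.11.
T_5 = -2.0475.
L_5 − T_5 = -3.0625.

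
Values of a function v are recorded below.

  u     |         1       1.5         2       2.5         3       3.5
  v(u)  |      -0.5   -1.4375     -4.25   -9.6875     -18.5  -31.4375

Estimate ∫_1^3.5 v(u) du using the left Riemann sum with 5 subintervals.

-17.1875

Δu = 0.5.
Sum = 0.5·[(-0.5) + (-1.4375) + (-4.25) + (-9.6875) + (-18.5)] = -17.1875.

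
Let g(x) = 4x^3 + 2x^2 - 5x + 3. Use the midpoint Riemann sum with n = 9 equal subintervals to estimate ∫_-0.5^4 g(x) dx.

270.65625

Δx = (4 − (-0.5))/9 = 0.5.
Midpoints: -0.25, 0.25, 0.75, 1.25, 1.75, 2.25, 2.75, 3.25, 3.75.
g(-0.25) = 4.3125, g(0.25) = 1.9375, g(0.75) = 2.0625, g(1.25) = 7.6875, g(1.75) = 21.8125, g(2.25) = 47.4375, g(2.75) = 87.5625, g(3.25) = 145.1875, g(3.75) = 223.3125.
Sum = Δx · [g(-0.25) + g(0.25) + g(0.75) + ...].
Sum = 270.65625.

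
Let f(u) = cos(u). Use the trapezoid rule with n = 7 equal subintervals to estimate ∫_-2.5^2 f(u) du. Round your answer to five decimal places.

1.45548

Δu = (2 − (-2.5))/7 = 9/14.
f(-2.5) ≈ -0.80114, f(-13/7) ≈ -0.28245, f(-17/14) ≈ 0.34901, f(-4/7) ≈ 0.84113, f(1/14) ≈ 0.99745, f(5/7) ≈ 0.75556, f(19/14) ≈ 0.21203, f(2) ≈ -0.41615.
T_7 = (Δu/2)·[f(u_0) + 2f(u_1) + ... + 2f(u_{6}) + f(u_7)].
Sum ≈ 1.45548.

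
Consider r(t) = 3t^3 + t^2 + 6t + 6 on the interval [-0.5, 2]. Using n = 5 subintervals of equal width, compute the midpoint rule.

40.5078125

Δt = (2 − (-0.5))/5 = 0.5.
Midpoints: -0.25, 0.25, 0.75, 1.25, 1.75.
r(-0.25) = 4.515625, r(0.25) = 7.609375, r(0.75) = 12.328125, r(1.25) = 20.921875, r(1.75) = 35.640625.
Sum = Δt · [r(-0.25) + r(0.25) + r(0.75) + r(1.25) + r(1.75)].
Sum = 40.5078125.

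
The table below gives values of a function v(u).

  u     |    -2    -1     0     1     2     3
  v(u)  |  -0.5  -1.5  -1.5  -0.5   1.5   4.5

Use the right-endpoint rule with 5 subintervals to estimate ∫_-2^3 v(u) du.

Δu = 1.
Sum = 1·[(-1.5) + (-1.5) + (-0.5) + 1.5 + 4.5] = 2.5.

2.5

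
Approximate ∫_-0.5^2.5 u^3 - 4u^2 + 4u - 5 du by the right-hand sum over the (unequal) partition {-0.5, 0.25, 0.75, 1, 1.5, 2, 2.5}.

-13.08984375

Subinterval widths: 0.75, 0.5, 0.25, 0.5, 0.5, 0.5.
Right endpoints: 0.25, 0.75, 1, 1.5, 2, 2.5.
f(0.25) = -4.234375, f(0.75) = -3.828125, f(1) = -4, f(1.5) = -4.625, f(2) = -5, f(2.5) = -4.375.
Sum = Σ Δu_i · f(u_i).
Sum = -13.08984375.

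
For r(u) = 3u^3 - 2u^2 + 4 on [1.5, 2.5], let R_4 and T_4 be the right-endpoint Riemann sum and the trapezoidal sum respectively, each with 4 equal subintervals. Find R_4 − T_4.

3.59375

R_4 = 25.09375.
T_4 = 21.5.
R_4 − T_4 = 3.59375.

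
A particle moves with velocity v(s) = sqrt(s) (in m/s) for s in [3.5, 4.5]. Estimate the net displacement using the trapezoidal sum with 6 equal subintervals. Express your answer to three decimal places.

1.999

Δs = (4.5 − 3.5)/6 = 1/6.
v(3.5) ≈ 1.871, v(11/3) ≈ 1.915, v(23/6) ≈ 1.958, v(4) ≈ 2.000, v(25/6) ≈ 2.041, v(13/3) ≈ 2.082, v(4.5) ≈ 2.121.
T_6 = (Δs/2)·[v(s_0) + 2v(s_1) + ... + 2v(s_{5}) + v(s_6)].
Sum ≈ 1.999.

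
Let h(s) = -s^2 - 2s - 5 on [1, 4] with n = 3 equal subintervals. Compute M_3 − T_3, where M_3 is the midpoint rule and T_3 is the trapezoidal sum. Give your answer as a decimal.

M_3 = -50.75.
T_3 = -51.5.
M_3 − T_3 = 0.75.

0.75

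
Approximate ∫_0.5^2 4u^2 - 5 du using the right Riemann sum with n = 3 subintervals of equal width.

Δu = (2 − 0.5)/3 = 0.5.
Right endpoints: 1, 1.5, 2.
f(1) = -1, f(1.5) = 4, f(2) = 11.
Sum = Δu · [f(1) + f(1.5) + f(2)].
Sum = 7.

7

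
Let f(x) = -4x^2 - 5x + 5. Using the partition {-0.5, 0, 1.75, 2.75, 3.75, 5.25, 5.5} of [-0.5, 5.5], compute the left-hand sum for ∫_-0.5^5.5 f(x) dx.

-180.875

Subinterval widths: 0.5, 1.75, 1, 1, 1.5, 0.25.
Left endpoints: -0.5, 0, 1.75, 2.75, 3.75, 5.25.
f(-0.5) = 6.5, f(0) = 5, f(1.75) = -16, f(2.75) = -39, f(3.75) = -70, f(5.25) = -131.5.
Sum = Σ Δx_i · f(x_i).
Sum = -180.875.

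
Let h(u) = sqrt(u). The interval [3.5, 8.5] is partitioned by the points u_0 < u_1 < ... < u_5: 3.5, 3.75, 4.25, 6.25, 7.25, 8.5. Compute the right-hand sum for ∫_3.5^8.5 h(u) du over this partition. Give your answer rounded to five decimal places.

Subinterval widths: 0.25, 0.5, 2, 1, 1.25.
Right endpoints: 3.75, 4.25, 6.25, 7.25, 8.5.
h(3.75) ≈ 1.93649, h(4.25) ≈ 2.06155, h(6.25) ≈ 2.50000, h(7.25) ≈ 2.69258, h(8.5) ≈ 2.91548.
Sum = Σ Δu_i · h(u_i).
Sum ≈ 12.85183.

12.85183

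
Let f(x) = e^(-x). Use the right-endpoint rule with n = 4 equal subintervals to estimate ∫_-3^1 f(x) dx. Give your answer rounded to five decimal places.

Δx = (1 − (-3))/4 = 1.
Right endpoints: -2, -1, 0, 1.
f(-2) ≈ 7.38906, f(-1) ≈ 2.71828, f(0) ≈ 1.00000, f(1) ≈ 0.36788.
Sum = Δx · [f(-2) + f(-1) + f(0) + f(1)].
Sum ≈ 11.47522.

11.47522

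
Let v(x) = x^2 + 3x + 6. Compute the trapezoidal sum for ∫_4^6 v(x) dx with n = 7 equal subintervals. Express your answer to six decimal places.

92.693878

Δx = (6 − 4)/7 = 2/7.
v(4) = 34, v(30/7) = 1824/49, v(32/7) = 1990/49, v(34/7) = 2164/49, v(36/7) = 2346/49, v(38/7) = 2536/49, v(40/7) = 2734/49, v(6) = 60.
T_7 = (Δx/2)·[v(x_0) + 2v(x_1) + ... + 2v(x_{6}) + v(x_7)].
Sum ≈ 92.693878.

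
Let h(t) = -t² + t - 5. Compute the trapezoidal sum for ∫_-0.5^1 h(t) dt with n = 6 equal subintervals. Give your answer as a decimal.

-7.515625

Δt = (1 − (-0.5))/6 = 0.25.
h(-0.5) = -5.75, h(-0.25) = -5.3125, h(0) = -5, h(0.25) = -4.8125, h(0.5) = -4.75, h(0.75) = -4.8125, h(1) = -5.
T_6 = (Δt/2)·[h(t_0) + 2h(t_1) + ... + 2h(t_{5}) + h(t_6)].
Sum = -7.515625.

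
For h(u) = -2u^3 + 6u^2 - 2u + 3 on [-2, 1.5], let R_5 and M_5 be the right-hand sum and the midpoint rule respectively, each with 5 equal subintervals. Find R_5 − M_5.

R_5 = 28.525.
M_5 = 39.396875.
R_5 − M_5 = -10.871875.

-10.871875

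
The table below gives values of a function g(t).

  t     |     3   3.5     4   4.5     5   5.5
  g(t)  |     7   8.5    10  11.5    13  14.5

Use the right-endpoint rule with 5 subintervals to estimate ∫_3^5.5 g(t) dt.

28.75

Δt = 0.5.
Sum = 0.5·[8.5 + 10 + 11.5 + 13 + 14.5] = 28.75.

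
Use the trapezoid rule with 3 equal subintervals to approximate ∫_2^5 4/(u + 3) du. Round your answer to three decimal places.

Δu = (5 − 2)/3 = 1.
f(2) = 0.8, f(3) = 2/3, f(4) = 4/7, f(5) = 0.5.
T_3 = (Δu/2)·[f(u_0) + 2f(u_1) + 2f(u_2) + f(u_3)].
Sum ≈ 1.888.

1.888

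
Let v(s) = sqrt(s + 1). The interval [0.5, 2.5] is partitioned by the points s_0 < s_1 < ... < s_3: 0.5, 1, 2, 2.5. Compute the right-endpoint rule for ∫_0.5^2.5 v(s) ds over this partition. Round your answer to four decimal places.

Subinterval widths: 0.5, 1, 0.5.
Right endpoints: 1, 2, 2.5.
v(1) ≈ 1.4142, v(2) ≈ 1.7321, v(2.5) ≈ 1.8708.
Sum = Σ Δs_i · v(s_i).
Sum ≈ 3.3746.

3.3746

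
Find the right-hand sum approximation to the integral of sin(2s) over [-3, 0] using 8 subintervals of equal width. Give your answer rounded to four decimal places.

Δs = (0 − (-3))/8 = 0.375.
Right endpoints: -2.625, -2.25, -1.875, -1.5, -1.125, -0.75, -0.375, 0.
f(-2.625) ≈ 0.8589, f(-2.25) ≈ 0.9775, f(-1.875) ≈ 0.5716, f(-1.5) ≈ -0.1411, f(-1.125) ≈ -0.7781, f(-0.75) ≈ -0.9975, f(-0.375) ≈ -0.6816, f(0) ≈ 0.0000.
Sum = Δs · [f(-2.625) + f(-2.25) + f(-1.875) + ...].
Sum ≈ -0.0714.

-0.0714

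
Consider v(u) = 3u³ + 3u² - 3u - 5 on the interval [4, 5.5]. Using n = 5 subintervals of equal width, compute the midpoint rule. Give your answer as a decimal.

Δu = (5.5 − 4)/5 = 0.3.
Midpoints: 4.15, 4.45, 4.75, 5.05, 5.35.
v(4.15) = 248.637625, v(4.45) = 305.420875, v(4.75) = 369.953125, v(5.05) = 442.720375, v(5.35) = 524.208625.
Sum = Δu · [v(4.15) + v(4.45) + v(4.75) + v(5.05) + v(5.35)].
Sum = 567.2821875.

567.2821875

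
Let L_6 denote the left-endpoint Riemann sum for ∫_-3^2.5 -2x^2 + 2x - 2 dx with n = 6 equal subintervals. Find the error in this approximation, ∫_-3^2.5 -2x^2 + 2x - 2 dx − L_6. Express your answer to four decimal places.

Exact integral: ∫_-3^2.5 f(x) dx ≈ -42.166667.
L_6 ≈ -51.269676.
Error ≈ -42.166667 − (-51.269676) ≈ 9.1030.

9.1030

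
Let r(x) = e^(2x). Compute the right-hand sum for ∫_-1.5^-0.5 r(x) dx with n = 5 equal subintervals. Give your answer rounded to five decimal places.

0.19297

Δx = (-0.5 − (-1.5))/5 = 0.2.
Right endpoints: -1.3, -1.1, -0.9, -0.7, -0.5.
r(-1.3) ≈ 0.07427, r(-1.1) ≈ 0.11080, r(-0.9) ≈ 0.16530, r(-0.7) ≈ 0.24660, r(-0.5) ≈ 0.36788.
Sum = Δx · [r(-1.3) + r(-1.1) + r(-0.9) + r(-0.7) + r(-0.5)].
Sum ≈ 0.19297.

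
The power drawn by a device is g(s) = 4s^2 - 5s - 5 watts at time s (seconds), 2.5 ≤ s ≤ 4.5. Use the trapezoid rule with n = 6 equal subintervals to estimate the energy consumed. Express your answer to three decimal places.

Δs = (4.5 − 2.5)/6 = 1/3.
g(2.5) = 7.5, g(17/6) = 233/18, g(19/6) = 347/18, g(3.5) = 26.5, g(23/6) = 623/18, g(25/6) = 785/18, g(4.5) = 53.5.
T_6 = (Δs/2)·[g(s_0) + 2g(s_1) + ... + 2g(s_{5}) + g(s_6)].
Sum ≈ 55.815.

55.815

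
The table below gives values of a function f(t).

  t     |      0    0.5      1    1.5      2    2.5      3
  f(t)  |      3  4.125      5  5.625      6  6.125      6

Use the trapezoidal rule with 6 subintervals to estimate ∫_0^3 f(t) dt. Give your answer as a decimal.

Δt = 0.5.
T_6 = (0.5/2)·[3 + 2·4.125 + 2·5 + 2·5.625 + 2·6 + 2·6.125 + 6] = 15.6875.

15.6875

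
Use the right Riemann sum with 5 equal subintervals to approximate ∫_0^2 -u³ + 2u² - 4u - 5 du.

Δu = (2 − 0)/5 = 0.4.
Right endpoints: 0.4, 0.8, 1.2, 1.6, 2.
f(0.4) = -6.344, f(0.8) = -7.432, f(1.2) = -8.648, f(1.6) = -10.376, f(2) = -13.
Sum = Δu · [f(0.4) + f(0.8) + f(1.2) + f(1.6) + f(2)].
Sum = -18.32.

-18.32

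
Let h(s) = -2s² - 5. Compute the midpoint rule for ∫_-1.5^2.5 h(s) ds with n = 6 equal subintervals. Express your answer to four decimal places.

Δs = (2.5 − (-1.5))/6 = 2/3.
Midpoints: -7/6, -0.5, 1/6, 5/6, 1.5, 13/6.
h(-7/6) = -139/18, h(-0.5) = -5.5, h(1/6) = -91/18, h(5/6) = -115/18, h(1.5) = -9.5, h(13/6) = -259/18.
Sum = Δs · [h(-7/6) + h(-0.5) + h(1/6) + ...].
Sum ≈ -32.3704.

-32.3704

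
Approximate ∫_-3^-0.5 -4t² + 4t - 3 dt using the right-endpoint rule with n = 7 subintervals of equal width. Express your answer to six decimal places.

-53.010204

Δt = (-0.5 − (-3))/7 = 5/14.
Right endpoints: -37/14, -16/7, -27/14, -11/7, -17/14, -6/7, -0.5.
f(-37/14) = -2034/49, f(-16/7) = -1619/49, f(-27/14) = -1254/49, f(-11/7) = -939/49, f(-17/14) = -674/49, f(-6/7) = -459/49, f(-0.5) = -6.
Sum = Δt · [f(-37/14) + f(-16/7) + f(-27/14) + ...].
Sum ≈ -53.010204.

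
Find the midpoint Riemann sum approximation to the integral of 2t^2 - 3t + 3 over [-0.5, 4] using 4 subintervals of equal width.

Δt = (4 − (-0.5))/4 = 1.125.
Midpoints: 0.0625, 1.1875, 2.3125, 3.4375.
f(0.0625) = 2.8203125, f(1.1875) = 2.2578125, f(2.3125) = 6.7578125, f(3.4375) = 16.3203125.
Sum = Δt · [f(0.0625) + f(1.1875) + f(2.3125) + f(3.4375)].
Sum = 31.67578125.

31.67578125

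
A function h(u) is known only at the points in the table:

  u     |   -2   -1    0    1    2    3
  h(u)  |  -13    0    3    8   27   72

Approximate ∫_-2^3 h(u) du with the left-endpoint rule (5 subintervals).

25

Δu = 1.
Sum = 1·[(-13) + 0 + 3 + 8 + 27] = 25.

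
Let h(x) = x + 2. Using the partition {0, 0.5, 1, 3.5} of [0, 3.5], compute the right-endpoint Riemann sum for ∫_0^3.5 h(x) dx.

16.5

Subinterval widths: 0.5, 0.5, 2.5.
Right endpoints: 0.5, 1, 3.5.
h(0.5) = 2.5, h(1) = 3, h(3.5) = 5.5.
Sum = Σ Δx_i · h(x_i).
Sum = 16.5.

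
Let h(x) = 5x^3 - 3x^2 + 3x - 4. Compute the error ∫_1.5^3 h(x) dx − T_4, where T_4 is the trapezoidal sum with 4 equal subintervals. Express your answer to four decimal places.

-1.0811

Exact integral: ∫_1.5^3 h(x) dx = 75.421875.
T_4 ≈ 76.502930.
Error ≈ 75.421875 − 76.502930 ≈ -1.0811.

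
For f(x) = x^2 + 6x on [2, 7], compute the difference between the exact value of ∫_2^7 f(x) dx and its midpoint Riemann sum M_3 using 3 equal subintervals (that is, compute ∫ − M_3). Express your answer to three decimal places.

1.157

Exact integral: ∫_2^7 f(x) dx ≈ 246.66667.
M_3 ≈ 245.50926.
Error ≈ 246.66667 − 245.50926 ≈ 1.157.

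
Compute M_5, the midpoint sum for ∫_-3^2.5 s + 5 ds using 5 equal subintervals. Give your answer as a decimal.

Δs = (2.5 − (-3))/5 = 1.1.
Midpoints: -2.45, -1.35, -0.25, 0.85, 1.95.
f(-2.45) = 2.55, f(-1.35) = 3.65, f(-0.25) = 4.75, f(0.85) = 5.85, f(1.95) = 6.95.
Sum = Δs · [f(-2.45) + f(-1.35) + f(-0.25) + f(0.85) + f(1.95)].
Sum = 26.125.

26.125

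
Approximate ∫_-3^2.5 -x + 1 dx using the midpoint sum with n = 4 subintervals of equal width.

6.875

Δx = (2.5 − (-3))/4 = 1.375.
Midpoints: -2.3125, -0.9375, 0.4375, 1.8125.
f(-2.3125) = 3.3125, f(-0.9375) = 1.9375, f(0.4375) = 0.5625, f(1.8125) = -0.8125.
Sum = Δx · [f(-2.3125) + f(-0.9375) + f(0.4375) + f(1.8125)].
Sum = 6.875.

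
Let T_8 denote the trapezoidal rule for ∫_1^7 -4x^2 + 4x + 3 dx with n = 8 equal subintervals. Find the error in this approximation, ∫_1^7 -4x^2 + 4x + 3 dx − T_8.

Exact integral: ∫_1^7 f(x) dx = -342.
T_8 = -344.25.
Error = -342 − (-344.25) = 2.25.

2.25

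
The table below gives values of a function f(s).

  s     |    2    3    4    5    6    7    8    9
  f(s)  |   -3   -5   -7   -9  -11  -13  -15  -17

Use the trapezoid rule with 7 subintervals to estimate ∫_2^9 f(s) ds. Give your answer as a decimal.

-70

Δs = 1.
T_7 = (1/2)·[(-3) + 2·(-5) + 2·(-7) + 2·(-9) + 2·(-11) + 2·(-13) + 2·(-15) + (-17)] = -70.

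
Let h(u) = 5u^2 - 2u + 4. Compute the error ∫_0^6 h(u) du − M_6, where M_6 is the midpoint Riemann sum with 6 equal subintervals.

Exact integral: ∫_0^6 h(u) du = 348.
M_6 = 345.5.
Error = 348 − 345.5 = 2.5.

2.5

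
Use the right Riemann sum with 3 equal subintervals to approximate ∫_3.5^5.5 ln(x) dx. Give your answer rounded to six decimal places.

3.138267

Δx = (5.5 − 3.5)/3 = 2/3.
Right endpoints: 25/6, 29/6, 5.5.
f(25/6) ≈ 1.427116, f(29/6) ≈ 1.575536, f(5.5) ≈ 1.704748.
Sum = Δx · [f(25/6) + f(29/6) + f(5.5)].
Sum ≈ 3.138267.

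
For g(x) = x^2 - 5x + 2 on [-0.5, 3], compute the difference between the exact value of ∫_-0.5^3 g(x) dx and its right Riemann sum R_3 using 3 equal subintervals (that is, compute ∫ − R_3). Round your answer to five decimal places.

Exact integral: ∫_-0.5^3 g(x) dx ≈ -5.8333333.
R_3 ≈ -10.1435185.
Error ≈ -5.8333333 − (-10.1435185) ≈ 4.31019.

4.31019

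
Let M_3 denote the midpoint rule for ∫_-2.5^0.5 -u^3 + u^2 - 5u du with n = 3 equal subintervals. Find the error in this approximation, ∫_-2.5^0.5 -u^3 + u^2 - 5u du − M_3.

Exact integral: ∫_-2.5^0.5 f(u) du = 30.
M_3 = 29.
Error = 30 − 29 = 1.

1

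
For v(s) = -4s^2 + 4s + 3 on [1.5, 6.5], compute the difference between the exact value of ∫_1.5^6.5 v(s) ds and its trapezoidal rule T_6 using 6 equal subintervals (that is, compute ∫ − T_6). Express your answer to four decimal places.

2.3148

Exact integral: ∫_1.5^6.5 v(s) ds ≈ -266.666667.
T_6 ≈ -268.981481.
Error ≈ -266.666667 − (-268.981481) ≈ 2.3148.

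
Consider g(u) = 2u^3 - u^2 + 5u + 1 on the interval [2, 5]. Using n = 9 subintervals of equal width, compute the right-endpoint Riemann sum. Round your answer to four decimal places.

360.1111

Δu = (5 − 2)/9 = 1/3.
Right endpoints: 7/3, 8/3, 3, 10/3, 11/3, 4, 13/3, 14/3, 5.
g(7/3) = 881/27, g(8/3) = 1219/27, g(3) = 61, g(10/3) = 2177/27, g(11/3) = 2821/27, g(4) = 133, g(13/3) = 4499/27, g(14/3) = 5557/27, g(5) = 251.
Sum = Δu · [g(7/3) + g(8/3) + g(3) + ...].
Sum ≈ 360.1111.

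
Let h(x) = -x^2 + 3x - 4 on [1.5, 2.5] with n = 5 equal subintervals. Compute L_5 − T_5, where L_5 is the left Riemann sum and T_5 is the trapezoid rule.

L_5 = -1.99.
T_5 = -2.09.
L_5 − T_5 = 0.1.

0.1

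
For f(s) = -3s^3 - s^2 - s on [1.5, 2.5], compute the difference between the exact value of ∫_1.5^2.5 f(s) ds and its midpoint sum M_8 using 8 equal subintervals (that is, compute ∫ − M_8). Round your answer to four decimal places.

-0.0247

Exact integral: ∫_1.5^2.5 f(s) ds ≈ -31.583333.
M_8 = -31.55859375.
Error ≈ -31.583333 − (-31.55859375) ≈ -0.0247.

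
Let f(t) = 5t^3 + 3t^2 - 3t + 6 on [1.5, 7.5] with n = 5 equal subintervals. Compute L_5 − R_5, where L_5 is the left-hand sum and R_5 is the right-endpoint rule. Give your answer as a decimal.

L_5 = 3081.87.
R_5 = 5765.67.
L_5 − R_5 = -2683.8.

-2683.8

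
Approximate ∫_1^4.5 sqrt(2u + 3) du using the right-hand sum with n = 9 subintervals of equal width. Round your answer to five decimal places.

Δu = (4.5 − 1)/9 = 7/18.
Right endpoints: 25/18, 16/9, 13/6, 23/9, 53/18, 10/3, 67/18, 37/9, 4.5.
f(25/18) ≈ 2.40370, f(16/9) ≈ 2.56038, f(13/6) ≈ 2.70801, f(23/9) ≈ 2.84800, f(53/18) ≈ 2.98142, f(10/3) ≈ 3.10913, f(67/18) ≈ 3.23179, f(37/9) ≈ 3.34996, f(4.5) ≈ 3.46410.
Sum = Δu · [f(25/18) + f(16/9) + f(13/6) + ...].
Sum ≈ 10.36641.

10.36641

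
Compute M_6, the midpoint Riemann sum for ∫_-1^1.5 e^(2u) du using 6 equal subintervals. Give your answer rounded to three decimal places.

9.692

Δu = (1.5 − (-1))/6 = 5/12.
Midpoints: -19/24, -0.375, 1/24, 11/24, 0.875, 31/24.
f(-19/24) ≈ 0.205, f(-0.375) ≈ 0.472, f(1/24) ≈ 1.087, f(11/24) ≈ 2.501, f(0.875) ≈ 5.755, f(31/24) ≈ 13.241.
Sum = Δu · [f(-19/24) + f(-0.375) + f(1/24) + ...].
Sum ≈ 9.692.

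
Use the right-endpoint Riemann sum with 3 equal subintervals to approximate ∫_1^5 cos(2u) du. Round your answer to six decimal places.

-0.516447

Δu = (5 − 1)/3 = 4/3.
Right endpoints: 7/3, 11/3, 5.
f(7/3) ≈ -0.045706, f(11/3) ≈ 0.497443, f(5) ≈ -0.839072.
Sum = Δu · [f(7/3) + f(11/3) + f(5)].
Sum ≈ -0.516447.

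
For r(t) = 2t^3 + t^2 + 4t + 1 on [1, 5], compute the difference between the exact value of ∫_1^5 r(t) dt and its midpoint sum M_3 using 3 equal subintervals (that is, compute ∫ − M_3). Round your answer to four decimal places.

Exact integral: ∫_1^5 r(t) dt ≈ 405.333333.
M_3 ≈ 394.074074.
Error ≈ 405.333333 − 394.074074 ≈ 11.2593.

11.2593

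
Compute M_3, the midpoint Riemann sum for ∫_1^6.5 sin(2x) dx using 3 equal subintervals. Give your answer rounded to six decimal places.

-1.256343

Δx = (6.5 − 1)/3 = 11/6.
Midpoints: 23/12, 3.75, 67/12.
f(23/12) ≈ -0.637879, f(3.75) ≈ 0.938000, f(67/12) ≈ -0.985399.
Sum = Δx · [f(23/12) + f(3.75) + f(67/12)].
Sum ≈ -1.256343.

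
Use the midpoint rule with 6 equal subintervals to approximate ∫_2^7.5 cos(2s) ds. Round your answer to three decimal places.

0.813

Δs = (7.5 − 2)/6 = 11/12.
Midpoints: 59/24, 3.375, 103/24, 125/24, 6.125, 169/24.
f(59/24) ≈ 0.203, f(3.375) ≈ 0.893, f(103/24) ≈ -0.666, f(125/24) ≈ -0.547, f(6.125) ≈ 0.950, f(169/24) ≈ 0.054.
Sum = Δs · [f(59/24) + f(3.375) + f(103/24) + ...].
Sum ≈ 0.813.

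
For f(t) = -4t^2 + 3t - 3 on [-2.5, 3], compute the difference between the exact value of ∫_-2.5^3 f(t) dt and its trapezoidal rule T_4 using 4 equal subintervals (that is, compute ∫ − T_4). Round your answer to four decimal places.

6.9323

Exact integral: ∫_-2.5^3 f(t) dt ≈ -69.208333.
T_4 = -76.140625.
Error ≈ -69.208333 − (-76.140625) ≈ 6.9323.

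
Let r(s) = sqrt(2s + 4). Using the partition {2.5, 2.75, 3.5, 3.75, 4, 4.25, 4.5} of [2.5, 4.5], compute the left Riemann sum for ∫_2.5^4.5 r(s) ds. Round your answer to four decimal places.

6.4885

Subinterval widths: 0.25, 0.75, 0.25, 0.25, 0.25, 0.25.
Left endpoints: 2.5, 2.75, 3.5, 3.75, 4, 4.25.
r(2.5) ≈ 3.0000, r(2.75) ≈ 3.0822, r(3.5) ≈ 3.3166, r(3.75) ≈ 3.3912, r(4) ≈ 3.4641, r(4.25) ≈ 3.5355.
Sum = Σ Δs_i · r(s_i).
Sum ≈ 6.4885.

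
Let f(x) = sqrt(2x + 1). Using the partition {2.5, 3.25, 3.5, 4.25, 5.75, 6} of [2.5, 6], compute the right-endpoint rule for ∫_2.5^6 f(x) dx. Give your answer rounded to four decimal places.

11.2774

Subinterval widths: 0.75, 0.25, 0.75, 1.5, 0.25.
Right endpoints: 3.25, 3.5, 4.25, 5.75, 6.
f(3.25) ≈ 2.7386, f(3.5) ≈ 2.8284, f(4.25) ≈ 3.0822, f(5.75) ≈ 3.5355, f(6) ≈ 3.6056.
Sum = Σ Δx_i · f(x_i).
Sum ≈ 11.2774.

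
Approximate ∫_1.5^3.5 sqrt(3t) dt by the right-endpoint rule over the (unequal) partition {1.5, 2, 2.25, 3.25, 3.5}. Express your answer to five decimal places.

Subinterval widths: 0.5, 0.25, 1, 0.25.
Right endpoints: 2, 2.25, 3.25, 3.5.
f(2) ≈ 2.44949, f(2.25) ≈ 2.59808, f(3.25) ≈ 3.12250, f(3.5) ≈ 3.24037.
Sum = Σ Δt_i · f(t_i).
Sum ≈ 5.80686.

5.80686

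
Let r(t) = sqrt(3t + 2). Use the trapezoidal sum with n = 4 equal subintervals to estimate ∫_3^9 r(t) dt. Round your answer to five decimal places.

26.56467

Δt = (9 − 3)/4 = 1.5.
r(3) ≈ 3.31662, r(4.5) ≈ 3.93700, r(6) ≈ 4.47214, r(7.5) ≈ 4.94975, r(9) ≈ 5.38516.
T_4 = (Δt/2)·[r(t_0) + 2r(t_1) + 2r(t_2) + 2r(t_3) + r(t_4)].
Sum ≈ 26.56467.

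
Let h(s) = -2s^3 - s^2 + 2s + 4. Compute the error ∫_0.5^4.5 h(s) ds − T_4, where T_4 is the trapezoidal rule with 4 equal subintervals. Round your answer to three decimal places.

10.667

Exact integral: ∫_0.5^4.5 h(s) ds ≈ -199.33333.
T_4 = -210.
Error ≈ -199.33333 − (-210) ≈ 10.667.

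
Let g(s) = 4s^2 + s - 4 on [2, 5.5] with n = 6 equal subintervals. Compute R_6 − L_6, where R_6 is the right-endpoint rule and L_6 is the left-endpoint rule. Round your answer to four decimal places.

R_6 ≈ 242.731481.
L_6 ≈ 179.439815.
R_6 − L_6 ≈ 63.2917.

63.2917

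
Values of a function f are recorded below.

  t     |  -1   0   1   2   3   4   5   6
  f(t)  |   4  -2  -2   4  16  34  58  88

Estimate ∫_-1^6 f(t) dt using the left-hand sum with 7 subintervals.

112

Δt = 1.
Sum = 1·[4 + (-2) + (-2) + 4 + 16 + 34 + 58] = 112.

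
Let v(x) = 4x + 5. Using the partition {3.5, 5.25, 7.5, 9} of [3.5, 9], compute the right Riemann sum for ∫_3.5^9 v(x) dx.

Subinterval widths: 1.75, 2.25, 1.5.
Right endpoints: 5.25, 7.5, 9.
v(5.25) = 26, v(7.5) = 35, v(9) = 41.
Sum = Σ Δx_i · v(x_i).
Sum = 185.75.

185.75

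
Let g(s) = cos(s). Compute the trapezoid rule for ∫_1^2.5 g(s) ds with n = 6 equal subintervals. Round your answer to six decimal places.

-0.241732

Δs = (2.5 − 1)/6 = 0.25.
g(1) ≈ 0.540302, g(1.25) ≈ 0.315322, g(1.5) ≈ 0.070737, g(1.75) ≈ -0.178246, g(2) ≈ -0.416147, g(2.25) ≈ -0.628174, g(2.5) ≈ -0.801144.
T_6 = (Δs/2)·[g(s_0) + 2g(s_1) + ... + 2g(s_{5}) + g(s_6)].
Sum ≈ -0.241732.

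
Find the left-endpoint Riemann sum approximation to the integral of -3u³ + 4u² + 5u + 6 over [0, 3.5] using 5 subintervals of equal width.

14.63

Δu = (3.5 − 0)/5 = 0.7.
Left endpoints: 0, 0.7, 1.4, 2.1, 2.8.
f(0) = 6, f(0.7) = 10.431, f(1.4) = 12.608, f(2.1) = 6.357, f(2.8) = -14.496.
Sum = Δu · [f(0) + f(0.7) + f(1.4) + f(2.1) + f(2.8)].
Sum = 14.63.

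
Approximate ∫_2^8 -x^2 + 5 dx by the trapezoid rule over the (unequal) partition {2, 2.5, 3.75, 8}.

Subinterval widths: 0.5, 1.25, 4.25.
f(2) = 1, f(2.5) = -1.25, f(3.75) = -9.0625, f(8) = -59.
On each subinterval the trapezoid contributes (Δx_i/2)·[f(x_{i-1}) + f(x_i)].
Sum = -151.140625.

-151.140625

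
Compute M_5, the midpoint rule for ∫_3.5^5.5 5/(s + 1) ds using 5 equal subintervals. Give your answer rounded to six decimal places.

1.837769

Δs = (5.5 − 3.5)/5 = 0.4.
Midpoints: 3.7, 4.1, 4.5, 4.9, 5.3.
f(3.7) = 50/47, f(4.1) = 50/51, f(4.5) = 10/11, f(4.9) = 50/59, f(5.3) = 50/63.
Sum = Δs · [f(3.7) + f(4.1) + f(4.5) + f(4.9) + f(5.3)].
Sum ≈ 1.837769.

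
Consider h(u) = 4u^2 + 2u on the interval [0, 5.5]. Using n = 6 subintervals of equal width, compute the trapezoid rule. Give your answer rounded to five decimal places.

Δu = (5.5 − 0)/6 = 11/12.
h(0) = 0, h(11/12) = 187/36, h(11/6) = 154/9, h(2.75) = 35.75, h(11/3) = 550/9, h(55/12) = 3355/36, h(5.5) = 132.
T_6 = (Δu/2)·[h(u_0) + 2h(u_1) + ... + 2h(u_{5}) + h(u_6)].
Sum ≈ 255.16435.

255.16435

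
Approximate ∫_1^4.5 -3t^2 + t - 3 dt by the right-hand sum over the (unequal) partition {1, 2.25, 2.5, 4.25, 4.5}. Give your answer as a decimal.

Subinterval widths: 1.25, 0.25, 1.75, 0.25.
Right endpoints: 2.25, 2.5, 4.25, 4.5.
f(2.25) = -15.9375, f(2.5) = -19.25, f(4.25) = -52.9375, f(4.5) = -59.25.
Sum = Σ Δt_i · f(t_i).
Sum = -132.1875.

-132.1875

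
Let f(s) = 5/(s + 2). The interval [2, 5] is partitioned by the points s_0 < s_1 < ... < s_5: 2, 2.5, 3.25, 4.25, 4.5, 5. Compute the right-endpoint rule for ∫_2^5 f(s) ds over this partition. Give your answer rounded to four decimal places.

Subinterval widths: 0.5, 0.75, 1, 0.25, 0.5.
Right endpoints: 2.5, 3.25, 4.25, 4.5, 5.
f(2.5) = 10/9, f(3.25) = 20/21, f(4.25) = 0.8, f(4.5) = 10/13, f(5) = 5/7.
Sum = Σ Δs_i · f(s_i).
Sum ≈ 2.6193.

2.6193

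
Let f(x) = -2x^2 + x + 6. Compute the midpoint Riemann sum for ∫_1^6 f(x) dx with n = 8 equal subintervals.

-95.5078125

Δx = (6 − 1)/8 = 0.625.
Midpoints: 1.3125, 1.9375, 2.5625, 3.1875, 3.8125, 4.4375, 5.0625, 5.6875.
f(1.3125) = 3.8671875, f(1.9375) = 0.4296875, f(2.5625) = -4.5703125, f(3.1875) = -11.1328125, f(3.8125) = -19.2578125, f(4.4375) = -28.9453125, f(5.0625) = -40.1953125, f(5.6875) = -53.0078125.
Sum = Δx · [f(1.3125) + f(1.9375) + f(2.5625) + ...].
Sum = -95.5078125.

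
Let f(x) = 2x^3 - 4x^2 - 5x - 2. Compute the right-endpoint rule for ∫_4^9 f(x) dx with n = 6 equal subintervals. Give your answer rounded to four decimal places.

2549.0046

Δx = (9 − 4)/6 = 5/6.
Right endpoints: 29/6, 17/3, 6.5, 22/3, 49/6, 9.
f(29/6) = 11471/108, f(17/3) = 5539/27, f(6.5) = 345.75, f(22/3) = 14444/27, f(49/6) = 84211/108, f(9) = 1087.
Sum = Δx · [f(29/6) + f(17/3) + f(6.5) + ...].
Sum ≈ 2549.0046.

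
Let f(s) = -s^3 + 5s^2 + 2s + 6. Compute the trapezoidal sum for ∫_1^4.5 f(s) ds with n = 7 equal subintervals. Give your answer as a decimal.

87.71875

Δs = (4.5 − 1)/7 = 0.5.
f(1) = 12, f(1.5) = 16.875, f(2) = 22, f(2.5) = 26.625, f(3) = 30, f(3.5) = 31.375, f(4) = 30, f(4.5) = 25.125.
T_7 = (Δs/2)·[f(s_0) + 2f(s_1) + ... + 2f(s_{6}) + f(s_7)].
Sum = 87.71875.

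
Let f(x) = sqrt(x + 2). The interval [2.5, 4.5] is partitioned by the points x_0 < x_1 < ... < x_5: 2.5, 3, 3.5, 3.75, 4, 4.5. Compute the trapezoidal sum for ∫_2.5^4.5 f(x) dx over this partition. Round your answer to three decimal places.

Subinterval widths: 0.5, 0.5, 0.25, 0.25, 0.5.
f(2.5) ≈ 2.121, f(3) ≈ 2.236, f(3.5) ≈ 2.345, f(3.75) ≈ 2.398, f(4) ≈ 2.449, f(4.5) ≈ 2.550.
On each subinterval the trapezoid contributes (Δx_i/2)·[f(x_{i-1}) + f(x_i)].
Sum ≈ 4.683.

4.683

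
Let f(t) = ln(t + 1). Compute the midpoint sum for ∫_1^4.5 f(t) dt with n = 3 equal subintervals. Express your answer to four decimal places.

4.5074

Δt = (4.5 − 1)/3 = 7/6.
Midpoints: 19/12, 2.75, 47/12.
f(19/12) ≈ 0.9491, f(2.75) ≈ 1.3218, f(47/12) ≈ 1.5926.
Sum = Δt · [f(19/12) + f(2.75) + f(47/12)].
Sum ≈ 4.5074.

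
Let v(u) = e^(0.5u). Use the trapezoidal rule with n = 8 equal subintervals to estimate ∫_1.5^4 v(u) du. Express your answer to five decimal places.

Δu = (4 − 1.5)/8 = 0.3125.
v(1.5) ≈ 2.11700, v(1.8125) ≈ 2.47502, v(2.125) ≈ 2.89360, v(2.4375) ≈ 3.38296, v(2.75) ≈ 3.95508, v(3.0625) ≈ 4.62395, v(3.375) ≈ 5.40595, v(3.6875) ≈ 6.32019, v(4) ≈ 7.38906.
T_8 = (Δu/2)·[v(u_0) + 2v(u_1) + ... + 2v(u_{7}) + v(u_8)].
Sum ≈ 10.56556.

10.56556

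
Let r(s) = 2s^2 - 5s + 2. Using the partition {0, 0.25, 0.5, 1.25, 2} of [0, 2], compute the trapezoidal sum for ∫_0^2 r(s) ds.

-0.375

Subinterval widths: 0.25, 0.25, 0.75, 0.75.
r(0) = 2, r(0.25) = 0.875, r(0.5) = 0, r(1.25) = -1.125, r(2) = 0.
On each subinterval the trapezoid contributes (Δs_i/2)·[r(s_{i-1}) + r(s_i)].
Sum = -0.375.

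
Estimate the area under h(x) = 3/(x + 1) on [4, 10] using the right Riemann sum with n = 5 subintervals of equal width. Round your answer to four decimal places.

Δx = (10 − 4)/5 = 1.2.
Right endpoints: 5.2, 6.4, 7.6, 8.8, 10.
h(5.2) = 15/31, h(6.4) = 15/37, h(7.6) = 15/43, h(8.8) = 15/49, h(10) = 3/11.
Sum = Δx · [h(5.2) + h(6.4) + h(7.6) + h(8.8) + h(10)].
Sum ≈ 2.1804.

2.1804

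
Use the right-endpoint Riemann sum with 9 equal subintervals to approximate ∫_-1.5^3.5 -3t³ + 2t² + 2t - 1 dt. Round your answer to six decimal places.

Δt = (3.5 − (-1.5))/9 = 5/9.
Right endpoints: -17/18, -7/18, 1/6, 13/18, 23/18, 11/6, 43/18, 53/18, 3.5.
f(-17/18) = 2765/1944, f(-7/18) = -2525/1944, f(1/6) = -0.625, f(13/18) = 695/1944, f(23/18) = -2795/1944, f(11/6) = -655/72, f(43/18) = -49975/1944, f(53/18) = -105665/1944, f(3.5) = -98.125.
Sum = Δt · [f(-17/18) + f(-7/18) + f(1/6) + ...].
Sum ≈ -104.925412.

-104.925412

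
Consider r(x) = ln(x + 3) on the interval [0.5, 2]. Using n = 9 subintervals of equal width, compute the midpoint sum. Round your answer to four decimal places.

2.1626

Δx = (2 − 0.5)/9 = 1/6.
Midpoints: 7/12, 0.75, 11/12, 13/12, 1.25, 17/12, 19/12, 1.75, 23/12.
r(7/12) ≈ 1.2763, r(0.75) ≈ 1.3218, r(11/12) ≈ 1.3652, r(13/12) ≈ 1.4069, r(1.25) ≈ 1.4469, r(17/12) ≈ 1.4854, r(19/12) ≈ 1.5224, r(1.75) ≈ 1.5581, r(23/12) ≈ 1.5926.
Sum = Δx · [r(7/12) + r(0.75) + r(11/12) + ...].
Sum ≈ 2.1626.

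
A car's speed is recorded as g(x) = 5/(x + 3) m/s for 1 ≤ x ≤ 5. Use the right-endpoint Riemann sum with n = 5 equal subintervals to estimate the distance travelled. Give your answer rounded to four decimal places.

3.2282

Δx = (5 − 1)/5 = 0.8.
Right endpoints: 1.8, 2.6, 3.4, 4.2, 5.
g(1.8) = 25/24, g(2.6) = 25/28, g(3.4) = 0.78125, g(4.2) = 25/36, g(5) = 0.625.
Sum = Δx · [g(1.8) + g(2.6) + g(3.4) + g(4.2) + g(5)].
Sum ≈ 3.2282.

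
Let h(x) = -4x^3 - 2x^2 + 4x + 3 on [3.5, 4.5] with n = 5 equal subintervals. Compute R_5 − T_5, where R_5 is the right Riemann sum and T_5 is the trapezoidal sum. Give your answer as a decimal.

R_5 = -294.
T_5 = -273.5.
R_5 − T_5 = -20.5.

-20.5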